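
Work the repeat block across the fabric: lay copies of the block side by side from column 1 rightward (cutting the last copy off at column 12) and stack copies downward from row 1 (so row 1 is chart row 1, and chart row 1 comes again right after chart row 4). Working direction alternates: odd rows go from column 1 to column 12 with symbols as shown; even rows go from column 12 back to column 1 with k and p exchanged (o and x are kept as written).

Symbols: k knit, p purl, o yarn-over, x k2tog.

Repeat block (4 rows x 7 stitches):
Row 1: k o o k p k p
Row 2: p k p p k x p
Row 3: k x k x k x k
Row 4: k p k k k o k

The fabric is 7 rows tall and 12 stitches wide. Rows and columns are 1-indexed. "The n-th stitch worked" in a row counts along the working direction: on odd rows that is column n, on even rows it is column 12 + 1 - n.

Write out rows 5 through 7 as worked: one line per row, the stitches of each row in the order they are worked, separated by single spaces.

Row 5: chart row 1, RS - tile across columns 1-12 and work as-is.
Row 6: chart row 2, WS - tiled (columns 1-12): p k p p k x p p k p p k; work from column 12 back to 1 with k<->p swapped.
Row 7: chart row 3, RS - tile across columns 1-12 and work as-is.

Result:
k o o k p k p k o o k p
p k k p k k x p k k p k
k x k x k x k k x k x k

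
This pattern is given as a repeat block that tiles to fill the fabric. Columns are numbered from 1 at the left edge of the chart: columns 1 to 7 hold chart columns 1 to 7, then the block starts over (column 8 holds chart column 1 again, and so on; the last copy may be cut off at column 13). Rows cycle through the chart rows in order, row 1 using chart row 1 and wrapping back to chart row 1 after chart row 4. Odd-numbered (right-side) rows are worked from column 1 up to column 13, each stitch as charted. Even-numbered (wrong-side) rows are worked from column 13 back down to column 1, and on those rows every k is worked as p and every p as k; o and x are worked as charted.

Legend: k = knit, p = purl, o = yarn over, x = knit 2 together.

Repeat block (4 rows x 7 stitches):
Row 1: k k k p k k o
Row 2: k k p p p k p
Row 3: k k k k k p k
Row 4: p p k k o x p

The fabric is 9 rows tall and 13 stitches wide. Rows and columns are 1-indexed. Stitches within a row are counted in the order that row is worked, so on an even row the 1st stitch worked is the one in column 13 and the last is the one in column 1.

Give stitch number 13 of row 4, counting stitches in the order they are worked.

Stitch:
k

Derivation:
Row 4 uses chart row ((4-1) mod 4)+1 = 4. Row 4 is even, so WS.
Chart row 4 tiled across columns 1-13: p p k k o x p p p k k o x
WS: work from column 13 back to column 1 (reverse the tiled row), swapping k<->p (o and x unchanged).
Row 4 as worked: x o p p k k k x o p p k k
Counting 13 along the worked row gives k.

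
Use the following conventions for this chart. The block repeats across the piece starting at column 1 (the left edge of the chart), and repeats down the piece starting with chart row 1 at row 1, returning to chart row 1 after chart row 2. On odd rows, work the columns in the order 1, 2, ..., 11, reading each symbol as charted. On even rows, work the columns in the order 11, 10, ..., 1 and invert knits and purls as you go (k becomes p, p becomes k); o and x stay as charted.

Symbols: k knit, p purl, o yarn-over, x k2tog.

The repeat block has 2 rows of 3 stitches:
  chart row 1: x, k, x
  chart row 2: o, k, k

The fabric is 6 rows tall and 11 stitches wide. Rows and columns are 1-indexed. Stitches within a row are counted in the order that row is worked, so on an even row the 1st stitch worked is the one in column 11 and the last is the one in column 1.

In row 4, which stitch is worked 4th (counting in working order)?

== STITCH ==
p

Derivation:
For row 4: chart row = ((4-1) mod 2) + 1 = 2; this is a WS (even) row.
Chart row 2 tiled across columns 1-11: o k k o k k o k k o k
WS row: flip the tiled sequence (start at column 11) and apply k<->p; o and x stay.
Row 4 as worked: p o p p o p p o p p o
Stitch 4 in working order -> p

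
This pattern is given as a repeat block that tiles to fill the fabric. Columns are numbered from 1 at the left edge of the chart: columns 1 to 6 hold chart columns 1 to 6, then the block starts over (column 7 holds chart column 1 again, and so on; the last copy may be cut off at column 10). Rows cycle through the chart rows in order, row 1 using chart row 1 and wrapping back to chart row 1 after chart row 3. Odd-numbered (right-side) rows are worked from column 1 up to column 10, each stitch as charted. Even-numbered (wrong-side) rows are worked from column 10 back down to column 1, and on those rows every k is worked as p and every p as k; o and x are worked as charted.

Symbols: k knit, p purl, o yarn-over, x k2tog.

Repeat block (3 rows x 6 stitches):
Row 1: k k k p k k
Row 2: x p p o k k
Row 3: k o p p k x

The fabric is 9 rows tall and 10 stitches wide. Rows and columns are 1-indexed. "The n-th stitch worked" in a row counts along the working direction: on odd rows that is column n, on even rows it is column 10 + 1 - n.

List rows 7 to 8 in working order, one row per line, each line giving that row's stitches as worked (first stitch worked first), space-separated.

Row 7: chart row 1, RS - tile across columns 1-10 and work as-is.
Row 8: chart row 2, WS - tiled (columns 1-10): x p p o k k x p p o; work from column 10 back to 1 with k<->p swapped.

== ROWS AS WORKED ==
k k k p k k k k k p
o k k x p p o k k x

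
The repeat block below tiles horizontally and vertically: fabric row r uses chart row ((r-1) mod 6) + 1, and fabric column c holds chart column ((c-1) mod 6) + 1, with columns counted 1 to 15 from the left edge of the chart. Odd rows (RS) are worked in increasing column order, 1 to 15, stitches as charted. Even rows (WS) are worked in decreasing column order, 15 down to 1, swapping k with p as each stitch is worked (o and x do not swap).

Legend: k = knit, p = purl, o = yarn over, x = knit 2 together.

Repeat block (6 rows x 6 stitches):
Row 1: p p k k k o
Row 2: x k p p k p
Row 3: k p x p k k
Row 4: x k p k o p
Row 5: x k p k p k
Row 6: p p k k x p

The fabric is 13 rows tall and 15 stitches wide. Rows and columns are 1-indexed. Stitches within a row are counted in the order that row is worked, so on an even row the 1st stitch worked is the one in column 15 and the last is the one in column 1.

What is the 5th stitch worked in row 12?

Stitch:
x

Derivation:
For row 12: chart row = ((12-1) mod 6) + 1 = 6; this is a WS (even) row.
Chart row 6 tiled across columns 1-15: p p k k x p p p k k x p p p k
WS row: flip the tiled sequence (start at column 15) and apply k<->p; o and x stay.
Row 12 as worked: p k k k x p p k k k x p p k k
The 5th stitch worked is x.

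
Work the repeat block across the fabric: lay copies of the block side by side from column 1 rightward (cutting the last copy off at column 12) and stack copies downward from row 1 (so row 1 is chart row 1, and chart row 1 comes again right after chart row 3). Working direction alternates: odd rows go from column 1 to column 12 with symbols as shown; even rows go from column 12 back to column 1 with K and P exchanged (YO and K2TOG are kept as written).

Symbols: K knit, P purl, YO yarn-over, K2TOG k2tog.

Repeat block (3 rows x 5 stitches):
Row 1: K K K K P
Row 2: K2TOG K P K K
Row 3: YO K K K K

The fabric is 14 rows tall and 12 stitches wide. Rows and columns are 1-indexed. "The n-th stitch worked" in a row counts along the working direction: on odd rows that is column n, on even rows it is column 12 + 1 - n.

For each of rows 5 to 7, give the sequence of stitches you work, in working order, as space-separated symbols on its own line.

Row 5: chart row 2, RS - tile across columns 1-12 and work as-is.
Row 6: chart row 3, WS - tiled (columns 1-12): YO K K K K YO K K K K YO K; work from column 12 back to 1 with K<->P swapped.
Row 7: chart row 1, RS - tile across columns 1-12 and work as-is.

Rows as worked:
K2TOG K P K K K2TOG K P K K K2TOG K
P YO P P P P YO P P P P YO
K K K K P K K K K P K K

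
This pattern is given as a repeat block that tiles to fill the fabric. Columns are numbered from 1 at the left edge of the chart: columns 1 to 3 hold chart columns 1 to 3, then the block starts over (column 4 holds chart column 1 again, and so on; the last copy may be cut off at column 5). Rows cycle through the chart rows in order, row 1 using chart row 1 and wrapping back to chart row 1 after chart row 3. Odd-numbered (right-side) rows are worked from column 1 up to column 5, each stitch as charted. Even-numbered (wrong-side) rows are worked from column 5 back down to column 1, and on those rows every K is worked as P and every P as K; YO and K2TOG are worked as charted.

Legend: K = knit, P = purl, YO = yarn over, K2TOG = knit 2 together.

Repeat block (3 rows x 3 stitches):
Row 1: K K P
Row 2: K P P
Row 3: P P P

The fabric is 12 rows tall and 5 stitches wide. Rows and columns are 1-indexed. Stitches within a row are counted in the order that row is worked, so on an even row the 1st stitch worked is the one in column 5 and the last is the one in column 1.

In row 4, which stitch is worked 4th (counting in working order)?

== STITCH ==
P

Derivation:
Row 4: (4-1) mod 3 = 0, so use chart row 1. Even row -> WS.
Chart row 1 tiled across columns 1-5: K K P K K
WS: work from column 5 back to column 1 (reverse the tiled row), swapping K<->P (YO and K2TOG unchanged).
Row 4 as worked: P P K P P
The 4th stitch worked is P.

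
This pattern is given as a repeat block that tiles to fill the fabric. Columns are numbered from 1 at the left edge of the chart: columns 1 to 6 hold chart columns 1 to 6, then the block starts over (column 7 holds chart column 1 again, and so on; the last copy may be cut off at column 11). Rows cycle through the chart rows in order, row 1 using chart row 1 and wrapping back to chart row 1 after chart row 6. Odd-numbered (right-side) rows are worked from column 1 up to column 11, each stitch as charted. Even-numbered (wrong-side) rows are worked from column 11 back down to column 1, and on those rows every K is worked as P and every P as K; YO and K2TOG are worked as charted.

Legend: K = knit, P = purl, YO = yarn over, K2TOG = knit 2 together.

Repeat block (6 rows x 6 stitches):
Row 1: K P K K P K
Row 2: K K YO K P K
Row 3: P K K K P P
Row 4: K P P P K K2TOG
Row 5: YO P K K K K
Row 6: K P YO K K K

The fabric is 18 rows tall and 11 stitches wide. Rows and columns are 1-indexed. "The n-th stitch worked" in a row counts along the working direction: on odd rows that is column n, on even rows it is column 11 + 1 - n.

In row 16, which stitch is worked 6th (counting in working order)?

Result:
K2TOG

Derivation:
Row 16: (16-1) mod 6 = 3, so use chart row 4. Even row -> WS.
Chart row 4 tiled across columns 1-11: K P P P K K2TOG K P P P K
WS row: flip the tiled sequence (start at column 11) and apply K<->P; YO and K2TOG stay.
Row 16 as worked: P K K K P K2TOG P K K K P
Counting 6 along the worked row gives K2TOG.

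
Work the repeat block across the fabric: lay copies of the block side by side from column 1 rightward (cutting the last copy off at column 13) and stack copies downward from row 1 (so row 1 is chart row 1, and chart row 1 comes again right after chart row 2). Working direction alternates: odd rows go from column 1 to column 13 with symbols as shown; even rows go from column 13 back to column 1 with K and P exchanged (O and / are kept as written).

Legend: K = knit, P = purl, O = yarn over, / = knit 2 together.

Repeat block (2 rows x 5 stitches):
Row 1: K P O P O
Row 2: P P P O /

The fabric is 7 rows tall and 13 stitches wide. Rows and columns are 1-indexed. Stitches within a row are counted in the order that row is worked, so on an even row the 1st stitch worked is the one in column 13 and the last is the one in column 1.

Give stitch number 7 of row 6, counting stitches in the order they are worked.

Row 6: (6-1) mod 2 = 1, so use chart row 2. Even row -> WS.
Chart row 2 tiled across columns 1-13: P P P O / P P P O / P P P
WS: work from column 13 back to column 1 (reverse the tiled row), swapping K<->P (O and / unchanged).
Row 6 as worked: K K K / O K K K / O K K K
Stitch 7 in working order -> K

Result:
K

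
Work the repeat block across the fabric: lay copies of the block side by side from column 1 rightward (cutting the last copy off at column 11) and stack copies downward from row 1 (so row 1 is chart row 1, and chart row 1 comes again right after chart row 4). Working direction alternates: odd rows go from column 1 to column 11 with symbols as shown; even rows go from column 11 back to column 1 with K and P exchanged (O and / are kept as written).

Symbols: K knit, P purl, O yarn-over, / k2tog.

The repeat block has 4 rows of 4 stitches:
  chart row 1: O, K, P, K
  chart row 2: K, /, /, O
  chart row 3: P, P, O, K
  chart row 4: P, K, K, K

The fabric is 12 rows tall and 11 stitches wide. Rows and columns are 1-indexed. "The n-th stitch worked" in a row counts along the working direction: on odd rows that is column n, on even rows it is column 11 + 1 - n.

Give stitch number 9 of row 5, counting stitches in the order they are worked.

For row 5: chart row = ((5-1) mod 4) + 1 = 1; this is a RS (odd) row.
Chart row 1 tiled across columns 1-11: O K P K O K P K O K P
RS: work column 1 to column 11, symbols as charted — the tiled row is the row as worked.
Stitch 9 in working order -> O

Result:
O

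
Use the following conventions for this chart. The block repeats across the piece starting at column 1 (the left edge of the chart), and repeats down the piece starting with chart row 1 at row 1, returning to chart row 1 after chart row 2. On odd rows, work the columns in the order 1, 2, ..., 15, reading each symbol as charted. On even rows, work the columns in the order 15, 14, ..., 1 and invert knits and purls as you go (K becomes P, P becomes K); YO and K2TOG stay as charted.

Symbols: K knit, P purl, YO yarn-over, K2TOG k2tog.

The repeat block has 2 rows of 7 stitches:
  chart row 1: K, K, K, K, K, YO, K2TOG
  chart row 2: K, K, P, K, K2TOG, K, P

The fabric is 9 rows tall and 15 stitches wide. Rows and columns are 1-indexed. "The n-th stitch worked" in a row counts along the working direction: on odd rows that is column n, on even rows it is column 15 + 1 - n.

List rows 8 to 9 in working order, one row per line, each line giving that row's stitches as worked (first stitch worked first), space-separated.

Row 8: chart row 2, WS - tiled (columns 1-15): K K P K K2TOG K P K K P K K2TOG K P K; work from column 15 back to 1 with K<->P swapped.
Row 9: chart row 1, RS - tile across columns 1-15 and work as-is.

== ROWS AS WORKED ==
P K P K2TOG P K P P K P K2TOG P K P P
K K K K K YO K2TOG K K K K K YO K2TOG K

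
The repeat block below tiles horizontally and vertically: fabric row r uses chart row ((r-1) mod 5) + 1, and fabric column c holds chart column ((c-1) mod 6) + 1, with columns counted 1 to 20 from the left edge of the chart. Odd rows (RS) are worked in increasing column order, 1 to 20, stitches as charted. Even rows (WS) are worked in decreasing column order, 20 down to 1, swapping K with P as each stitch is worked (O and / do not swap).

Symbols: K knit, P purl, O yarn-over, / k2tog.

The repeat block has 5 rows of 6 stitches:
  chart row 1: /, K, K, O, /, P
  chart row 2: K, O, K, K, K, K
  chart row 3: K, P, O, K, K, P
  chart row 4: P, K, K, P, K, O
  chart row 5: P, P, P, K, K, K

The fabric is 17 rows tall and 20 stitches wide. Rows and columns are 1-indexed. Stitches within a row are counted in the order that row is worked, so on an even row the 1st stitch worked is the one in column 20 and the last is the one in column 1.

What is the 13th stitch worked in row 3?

Row 3 uses chart row ((3-1) mod 5)+1 = 3. Row 3 is odd, so RS.
Chart row 3 tiled across columns 1-20: K P O K K P K P O K K P K P O K K P K P
Right side: take the tiled row as-is (worked left to right from column 1).
Counting 13 along the worked row gives K.

== STITCH ==
K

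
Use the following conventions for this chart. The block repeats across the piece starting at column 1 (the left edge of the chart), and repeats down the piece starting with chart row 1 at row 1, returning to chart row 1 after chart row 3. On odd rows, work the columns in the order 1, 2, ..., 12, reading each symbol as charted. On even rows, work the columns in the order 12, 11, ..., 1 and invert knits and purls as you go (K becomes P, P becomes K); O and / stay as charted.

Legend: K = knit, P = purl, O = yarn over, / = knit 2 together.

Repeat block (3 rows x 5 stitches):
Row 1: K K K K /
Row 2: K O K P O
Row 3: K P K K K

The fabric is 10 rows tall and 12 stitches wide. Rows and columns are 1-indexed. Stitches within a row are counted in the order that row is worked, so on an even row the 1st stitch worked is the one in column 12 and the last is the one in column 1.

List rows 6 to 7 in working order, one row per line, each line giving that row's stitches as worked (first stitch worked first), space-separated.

Result:
K P P P P K P P P P K P
K K K K / K K K K / K K

Derivation:
Row 6: chart row 3, WS - tiled (columns 1-12): K P K K K K P K K K K P; work from column 12 back to 1 with K<->P swapped.
Row 7: chart row 1, RS - tile across columns 1-12 and work as-is.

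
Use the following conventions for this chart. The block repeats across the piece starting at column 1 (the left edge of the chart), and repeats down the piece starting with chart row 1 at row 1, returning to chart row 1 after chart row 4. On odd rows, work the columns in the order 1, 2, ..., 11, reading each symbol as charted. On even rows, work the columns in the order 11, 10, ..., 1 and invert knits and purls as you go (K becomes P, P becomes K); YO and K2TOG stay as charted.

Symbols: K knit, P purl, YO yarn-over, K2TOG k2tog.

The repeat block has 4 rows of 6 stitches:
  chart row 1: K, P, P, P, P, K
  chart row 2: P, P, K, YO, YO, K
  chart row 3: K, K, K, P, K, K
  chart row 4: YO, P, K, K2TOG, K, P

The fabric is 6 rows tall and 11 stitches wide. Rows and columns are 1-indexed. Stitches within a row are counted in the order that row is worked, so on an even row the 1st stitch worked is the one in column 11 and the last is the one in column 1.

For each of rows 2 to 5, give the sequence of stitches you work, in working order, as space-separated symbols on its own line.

Row 2: chart row 2, WS - tiled (columns 1-11): P P K YO YO K P P K YO YO; work from column 11 back to 1 with K<->P swapped.
Row 3: chart row 3, RS - tile across columns 1-11 and work as-is.
Row 4: chart row 4, WS - tiled (columns 1-11): YO P K K2TOG K P YO P K K2TOG K; work from column 11 back to 1 with K<->P swapped.
Row 5: chart row 1, RS - tile across columns 1-11 and work as-is.

== ROWS AS WORKED ==
YO YO P K K P YO YO P K K
K K K P K K K K K P K
P K2TOG P K YO K P K2TOG P K YO
K P P P P K K P P P P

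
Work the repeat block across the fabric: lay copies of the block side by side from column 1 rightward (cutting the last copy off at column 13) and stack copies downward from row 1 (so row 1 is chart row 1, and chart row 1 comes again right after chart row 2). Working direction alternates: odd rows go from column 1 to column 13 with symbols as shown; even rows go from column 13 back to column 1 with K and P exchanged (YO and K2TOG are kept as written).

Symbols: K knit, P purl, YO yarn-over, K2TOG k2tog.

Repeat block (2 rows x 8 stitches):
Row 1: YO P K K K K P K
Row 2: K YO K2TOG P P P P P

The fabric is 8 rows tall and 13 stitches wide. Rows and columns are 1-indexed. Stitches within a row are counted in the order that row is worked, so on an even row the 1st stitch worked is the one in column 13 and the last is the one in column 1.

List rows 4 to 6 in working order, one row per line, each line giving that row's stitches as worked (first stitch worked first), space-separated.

Rows as worked:
K K K2TOG YO P K K K K K K2TOG YO P
YO P K K K K P K YO P K K K
K K K2TOG YO P K K K K K K2TOG YO P

Derivation:
Row 4: chart row 2, WS - tiled (columns 1-13): K YO K2TOG P P P P P K YO K2TOG P P; work from column 13 back to 1 with K<->P swapped.
Row 5: chart row 1, RS - tile across columns 1-13 and work as-is.
Row 6: chart row 2, WS - tiled (columns 1-13): K YO K2TOG P P P P P K YO K2TOG P P; work from column 13 back to 1 with K<->P swapped.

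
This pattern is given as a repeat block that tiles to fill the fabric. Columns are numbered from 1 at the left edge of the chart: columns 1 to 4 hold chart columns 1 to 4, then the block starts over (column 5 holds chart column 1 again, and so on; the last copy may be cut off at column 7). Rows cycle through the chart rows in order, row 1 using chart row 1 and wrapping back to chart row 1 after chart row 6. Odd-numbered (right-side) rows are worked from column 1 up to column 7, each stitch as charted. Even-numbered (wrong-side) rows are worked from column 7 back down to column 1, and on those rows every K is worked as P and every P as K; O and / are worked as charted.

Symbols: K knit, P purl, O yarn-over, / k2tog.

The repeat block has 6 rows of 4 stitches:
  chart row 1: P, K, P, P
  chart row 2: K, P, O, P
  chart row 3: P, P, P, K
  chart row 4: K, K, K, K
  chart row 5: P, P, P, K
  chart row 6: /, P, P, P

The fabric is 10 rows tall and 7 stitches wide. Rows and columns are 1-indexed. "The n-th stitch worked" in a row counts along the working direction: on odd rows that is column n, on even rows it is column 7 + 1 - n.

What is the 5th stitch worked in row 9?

Row 9 uses chart row ((9-1) mod 6)+1 = 3. Row 9 is odd, so RS.
Chart row 3 tiled across columns 1-7: P P P K P P P
RS: work column 1 to column 7, symbols as charted — the tiled row is the row as worked.
Counting 5 along the worked row gives P.

Stitch:
P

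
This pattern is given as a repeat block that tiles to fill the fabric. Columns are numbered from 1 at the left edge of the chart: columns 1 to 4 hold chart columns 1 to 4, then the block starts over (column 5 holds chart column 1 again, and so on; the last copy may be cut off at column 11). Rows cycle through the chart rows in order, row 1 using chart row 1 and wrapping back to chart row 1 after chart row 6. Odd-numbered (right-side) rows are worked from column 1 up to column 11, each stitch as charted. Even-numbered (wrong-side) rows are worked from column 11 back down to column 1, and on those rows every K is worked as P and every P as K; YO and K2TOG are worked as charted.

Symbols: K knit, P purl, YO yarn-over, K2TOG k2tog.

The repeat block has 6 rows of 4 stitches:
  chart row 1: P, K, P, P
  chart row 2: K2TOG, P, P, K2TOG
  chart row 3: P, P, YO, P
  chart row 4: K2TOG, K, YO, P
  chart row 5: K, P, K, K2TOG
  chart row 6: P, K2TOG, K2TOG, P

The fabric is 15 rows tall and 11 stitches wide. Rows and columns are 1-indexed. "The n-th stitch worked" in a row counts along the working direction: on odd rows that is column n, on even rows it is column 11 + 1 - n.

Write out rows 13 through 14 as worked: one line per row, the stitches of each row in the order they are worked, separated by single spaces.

Row 13: chart row 1, RS - tile across columns 1-11 and work as-is.
Row 14: chart row 2, WS - tiled (columns 1-11): K2TOG P P K2TOG K2TOG P P K2TOG K2TOG P P; work from column 11 back to 1 with K<->P swapped.

Rows as worked:
P K P P P K P P P K P
K K K2TOG K2TOG K K K2TOG K2TOG K K K2TOG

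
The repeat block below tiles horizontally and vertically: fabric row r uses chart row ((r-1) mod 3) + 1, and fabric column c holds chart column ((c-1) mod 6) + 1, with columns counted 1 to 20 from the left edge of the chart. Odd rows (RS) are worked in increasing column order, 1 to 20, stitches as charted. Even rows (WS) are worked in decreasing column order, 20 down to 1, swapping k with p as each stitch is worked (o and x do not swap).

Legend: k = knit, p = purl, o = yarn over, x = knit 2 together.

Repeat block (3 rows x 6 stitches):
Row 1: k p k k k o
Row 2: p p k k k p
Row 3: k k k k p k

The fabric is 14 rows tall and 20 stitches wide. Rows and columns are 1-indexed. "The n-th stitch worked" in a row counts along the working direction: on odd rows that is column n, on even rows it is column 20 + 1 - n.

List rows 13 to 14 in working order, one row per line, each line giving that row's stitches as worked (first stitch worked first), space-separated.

== ROWS AS WORKED ==
k p k k k o k p k k k o k p k k k o k p
k k k p p p k k k p p p k k k p p p k k

Derivation:
Row 13: chart row 1, RS - tile across columns 1-20 and work as-is.
Row 14: chart row 2, WS - tiled (columns 1-20): p p k k k p p p k k k p p p k k k p p p; work from column 20 back to 1 with k<->p swapped.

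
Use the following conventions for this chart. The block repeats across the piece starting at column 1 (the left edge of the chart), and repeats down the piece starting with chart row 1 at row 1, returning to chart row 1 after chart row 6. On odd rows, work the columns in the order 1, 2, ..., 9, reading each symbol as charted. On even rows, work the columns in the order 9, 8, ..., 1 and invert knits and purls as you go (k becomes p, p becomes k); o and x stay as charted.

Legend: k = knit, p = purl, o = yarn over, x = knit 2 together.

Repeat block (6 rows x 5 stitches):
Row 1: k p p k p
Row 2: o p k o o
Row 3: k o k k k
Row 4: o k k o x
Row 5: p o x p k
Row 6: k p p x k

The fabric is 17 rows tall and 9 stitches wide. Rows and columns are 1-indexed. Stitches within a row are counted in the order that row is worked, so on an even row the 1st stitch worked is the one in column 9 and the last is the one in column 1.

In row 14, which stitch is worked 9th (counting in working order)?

For row 14: chart row = ((14-1) mod 6) + 1 = 2; this is a WS (even) row.
Chart row 2 tiled across columns 1-9: o p k o o o p k o
WS: work from column 9 back to column 1 (reverse the tiled row), swapping k<->p (o and x unchanged).
Row 14 as worked: o p k o o o p k o
Stitch 9 in working order -> o

== STITCH ==
o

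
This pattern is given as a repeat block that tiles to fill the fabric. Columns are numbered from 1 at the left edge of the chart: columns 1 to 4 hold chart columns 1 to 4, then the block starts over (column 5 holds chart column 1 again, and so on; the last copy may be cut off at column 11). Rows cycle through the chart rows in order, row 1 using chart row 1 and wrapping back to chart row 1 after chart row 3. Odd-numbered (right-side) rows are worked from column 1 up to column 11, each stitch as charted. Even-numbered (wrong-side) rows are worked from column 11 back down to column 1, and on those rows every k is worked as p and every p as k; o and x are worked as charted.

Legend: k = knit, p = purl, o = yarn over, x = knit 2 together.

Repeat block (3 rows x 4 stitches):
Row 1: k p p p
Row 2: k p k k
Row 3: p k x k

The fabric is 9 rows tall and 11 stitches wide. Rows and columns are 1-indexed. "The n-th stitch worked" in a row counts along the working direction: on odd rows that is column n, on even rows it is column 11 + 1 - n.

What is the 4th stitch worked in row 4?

Result:
k

Derivation:
Row 4: (4-1) mod 3 = 0, so use chart row 1. Even row -> WS.
Chart row 1 tiled across columns 1-11: k p p p k p p p k p p
WS row: flip the tiled sequence (start at column 11) and apply k<->p; o and x stay.
Row 4 as worked: k k p k k k p k k k p
The 4th stitch worked is k.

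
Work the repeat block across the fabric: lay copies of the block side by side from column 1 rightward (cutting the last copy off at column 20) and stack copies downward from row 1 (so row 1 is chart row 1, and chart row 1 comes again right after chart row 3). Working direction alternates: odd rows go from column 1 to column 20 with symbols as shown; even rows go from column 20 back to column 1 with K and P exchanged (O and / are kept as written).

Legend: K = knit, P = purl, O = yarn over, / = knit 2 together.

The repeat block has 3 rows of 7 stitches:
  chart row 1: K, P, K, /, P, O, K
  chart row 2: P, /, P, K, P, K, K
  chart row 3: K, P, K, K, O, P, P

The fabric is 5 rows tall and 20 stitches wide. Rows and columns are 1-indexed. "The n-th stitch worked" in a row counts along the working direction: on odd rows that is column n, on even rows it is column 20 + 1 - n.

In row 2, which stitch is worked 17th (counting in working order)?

For row 2: chart row = ((2-1) mod 3) + 1 = 2; this is a WS (even) row.
Chart row 2 tiled across columns 1-20: P / P K P K K P / P K P K K P / P K P K
Wrong side: read the tiled row from column 20 down to 1 and exchange K with P (leave O, /).
Row 2 as worked: P K P K / K P P K P K / K P P K P K / K
Stitch 17 in working order -> P

Result:
P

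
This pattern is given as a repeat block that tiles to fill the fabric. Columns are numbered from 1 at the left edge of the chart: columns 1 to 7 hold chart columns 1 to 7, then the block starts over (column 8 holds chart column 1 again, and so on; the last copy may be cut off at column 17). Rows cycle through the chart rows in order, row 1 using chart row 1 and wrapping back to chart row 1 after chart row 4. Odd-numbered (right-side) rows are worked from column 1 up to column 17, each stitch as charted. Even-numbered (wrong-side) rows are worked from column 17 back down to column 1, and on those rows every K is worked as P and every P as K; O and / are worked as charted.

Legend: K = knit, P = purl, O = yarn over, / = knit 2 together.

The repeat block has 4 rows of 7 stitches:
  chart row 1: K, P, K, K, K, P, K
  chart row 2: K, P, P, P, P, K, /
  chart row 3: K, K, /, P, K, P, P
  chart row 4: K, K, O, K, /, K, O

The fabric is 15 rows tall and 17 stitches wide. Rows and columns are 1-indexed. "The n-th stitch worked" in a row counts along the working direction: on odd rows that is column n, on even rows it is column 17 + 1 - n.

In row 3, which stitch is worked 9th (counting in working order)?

For row 3: chart row = ((3-1) mod 4) + 1 = 3; this is a RS (odd) row.
Chart row 3 tiled across columns 1-17: K K / P K P P K K / P K P P K K /
Right side: take the tiled row as-is (worked left to right from column 1).
Counting 9 along the worked row gives K.

== STITCH ==
K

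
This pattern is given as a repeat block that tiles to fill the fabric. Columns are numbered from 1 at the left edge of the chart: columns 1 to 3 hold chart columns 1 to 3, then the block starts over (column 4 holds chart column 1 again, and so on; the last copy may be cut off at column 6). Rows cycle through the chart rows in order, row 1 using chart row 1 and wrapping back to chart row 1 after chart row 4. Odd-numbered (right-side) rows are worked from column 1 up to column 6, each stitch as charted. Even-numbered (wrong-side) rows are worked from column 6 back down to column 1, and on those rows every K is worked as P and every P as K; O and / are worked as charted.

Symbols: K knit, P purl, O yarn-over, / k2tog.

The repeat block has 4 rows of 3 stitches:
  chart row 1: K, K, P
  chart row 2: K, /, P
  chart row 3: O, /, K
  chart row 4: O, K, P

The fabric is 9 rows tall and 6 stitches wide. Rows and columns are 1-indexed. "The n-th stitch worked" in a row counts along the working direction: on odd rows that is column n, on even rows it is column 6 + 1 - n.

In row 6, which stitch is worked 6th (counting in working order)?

Row 6 uses chart row ((6-1) mod 4)+1 = 2. Row 6 is even, so WS.
Chart row 2 tiled across columns 1-6: K / P K / P
WS: work from column 6 back to column 1 (reverse the tiled row), swapping K<->P (O and / unchanged).
Row 6 as worked: K / P K / P
The 6th stitch worked is P.

Result:
P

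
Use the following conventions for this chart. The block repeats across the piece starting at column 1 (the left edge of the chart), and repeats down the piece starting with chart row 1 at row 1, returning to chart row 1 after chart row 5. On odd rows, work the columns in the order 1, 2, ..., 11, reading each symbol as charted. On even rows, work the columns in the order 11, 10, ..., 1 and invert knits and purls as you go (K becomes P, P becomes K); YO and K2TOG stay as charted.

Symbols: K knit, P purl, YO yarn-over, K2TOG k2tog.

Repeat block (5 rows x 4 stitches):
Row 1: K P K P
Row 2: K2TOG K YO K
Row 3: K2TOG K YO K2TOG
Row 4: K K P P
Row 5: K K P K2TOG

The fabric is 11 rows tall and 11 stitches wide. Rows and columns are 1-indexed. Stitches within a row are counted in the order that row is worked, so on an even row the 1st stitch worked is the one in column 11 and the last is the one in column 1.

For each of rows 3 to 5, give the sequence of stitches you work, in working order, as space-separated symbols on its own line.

Result:
K2TOG K YO K2TOG K2TOG K YO K2TOG K2TOG K YO
K P P K K P P K K P P
K K P K2TOG K K P K2TOG K K P

Derivation:
Row 3: chart row 3, RS - tile across columns 1-11 and work as-is.
Row 4: chart row 4, WS - tiled (columns 1-11): K K P P K K P P K K P; work from column 11 back to 1 with K<->P swapped.
Row 5: chart row 5, RS - tile across columns 1-11 and work as-is.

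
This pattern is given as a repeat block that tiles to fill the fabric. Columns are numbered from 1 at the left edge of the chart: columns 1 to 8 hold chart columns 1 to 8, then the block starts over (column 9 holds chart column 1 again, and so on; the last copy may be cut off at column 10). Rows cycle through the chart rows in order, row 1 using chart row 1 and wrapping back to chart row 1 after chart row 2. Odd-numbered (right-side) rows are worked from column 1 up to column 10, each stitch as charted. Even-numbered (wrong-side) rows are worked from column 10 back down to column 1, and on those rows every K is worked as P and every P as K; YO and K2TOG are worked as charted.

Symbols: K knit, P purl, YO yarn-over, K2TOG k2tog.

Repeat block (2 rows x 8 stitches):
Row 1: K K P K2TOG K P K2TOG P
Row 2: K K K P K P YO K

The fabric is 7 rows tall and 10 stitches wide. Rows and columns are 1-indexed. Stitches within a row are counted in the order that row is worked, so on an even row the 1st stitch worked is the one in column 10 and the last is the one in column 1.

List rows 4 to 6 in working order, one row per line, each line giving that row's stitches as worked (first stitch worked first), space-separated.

Row 4: chart row 2, WS - tiled (columns 1-10): K K K P K P YO K K K; work from column 10 back to 1 with K<->P swapped.
Row 5: chart row 1, RS - tile across columns 1-10 and work as-is.
Row 6: chart row 2, WS - tiled (columns 1-10): K K K P K P YO K K K; work from column 10 back to 1 with K<->P swapped.

Rows as worked:
P P P YO K P K P P P
K K P K2TOG K P K2TOG P K K
P P P YO K P K P P P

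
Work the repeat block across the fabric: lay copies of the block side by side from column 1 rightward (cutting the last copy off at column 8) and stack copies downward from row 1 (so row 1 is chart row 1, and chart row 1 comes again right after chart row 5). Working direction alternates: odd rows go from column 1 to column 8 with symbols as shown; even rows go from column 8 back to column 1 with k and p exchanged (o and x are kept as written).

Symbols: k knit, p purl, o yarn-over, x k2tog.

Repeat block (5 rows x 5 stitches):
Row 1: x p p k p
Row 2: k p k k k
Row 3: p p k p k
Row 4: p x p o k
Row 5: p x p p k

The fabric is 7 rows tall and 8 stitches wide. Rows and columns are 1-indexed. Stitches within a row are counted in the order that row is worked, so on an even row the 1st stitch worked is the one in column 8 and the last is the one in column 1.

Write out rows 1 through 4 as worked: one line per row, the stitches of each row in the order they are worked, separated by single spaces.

Row 1: chart row 1, RS - tile across columns 1-8 and work as-is.
Row 2: chart row 2, WS - tiled (columns 1-8): k p k k k k p k; work from column 8 back to 1 with k<->p swapped.
Row 3: chart row 3, RS - tile across columns 1-8 and work as-is.
Row 4: chart row 4, WS - tiled (columns 1-8): p x p o k p x p; work from column 8 back to 1 with k<->p swapped.

Result:
x p p k p x p p
p k p p p p k p
p p k p k p p k
k x k p o k x k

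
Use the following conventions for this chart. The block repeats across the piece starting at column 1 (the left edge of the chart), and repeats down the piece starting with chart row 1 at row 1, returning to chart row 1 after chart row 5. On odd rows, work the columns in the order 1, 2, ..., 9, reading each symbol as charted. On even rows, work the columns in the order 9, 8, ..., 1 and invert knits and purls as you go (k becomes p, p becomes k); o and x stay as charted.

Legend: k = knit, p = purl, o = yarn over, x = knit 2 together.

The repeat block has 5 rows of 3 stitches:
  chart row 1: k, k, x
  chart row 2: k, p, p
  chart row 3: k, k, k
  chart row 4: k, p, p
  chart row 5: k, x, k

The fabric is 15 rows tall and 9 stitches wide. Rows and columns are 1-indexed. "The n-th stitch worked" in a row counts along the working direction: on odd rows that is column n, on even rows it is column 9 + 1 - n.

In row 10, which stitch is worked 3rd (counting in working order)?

Row 10 uses chart row ((10-1) mod 5)+1 = 5. Row 10 is even, so WS.
Chart row 5 tiled across columns 1-9: k x k k x k k x k
WS row: flip the tiled sequence (start at column 9) and apply k<->p; o and x stay.
Row 10 as worked: p x p p x p p x p
Stitch 3 in working order -> p

== STITCH ==
p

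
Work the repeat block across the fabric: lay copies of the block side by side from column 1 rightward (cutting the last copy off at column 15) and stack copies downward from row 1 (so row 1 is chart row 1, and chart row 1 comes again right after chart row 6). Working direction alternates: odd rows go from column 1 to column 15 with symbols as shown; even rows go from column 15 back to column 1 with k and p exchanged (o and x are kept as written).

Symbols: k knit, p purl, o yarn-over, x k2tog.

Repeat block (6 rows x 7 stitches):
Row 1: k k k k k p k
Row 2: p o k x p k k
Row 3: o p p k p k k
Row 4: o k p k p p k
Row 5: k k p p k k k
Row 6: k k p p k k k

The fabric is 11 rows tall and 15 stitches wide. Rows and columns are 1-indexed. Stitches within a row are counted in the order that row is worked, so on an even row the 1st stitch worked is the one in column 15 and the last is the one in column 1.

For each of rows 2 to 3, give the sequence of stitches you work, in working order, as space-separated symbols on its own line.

Rows as worked:
k p p k x p o k p p k x p o k
o p p k p k k o p p k p k k o

Derivation:
Row 2: chart row 2, WS - tiled (columns 1-15): p o k x p k k p o k x p k k p; work from column 15 back to 1 with k<->p swapped.
Row 3: chart row 3, RS - tile across columns 1-15 and work as-is.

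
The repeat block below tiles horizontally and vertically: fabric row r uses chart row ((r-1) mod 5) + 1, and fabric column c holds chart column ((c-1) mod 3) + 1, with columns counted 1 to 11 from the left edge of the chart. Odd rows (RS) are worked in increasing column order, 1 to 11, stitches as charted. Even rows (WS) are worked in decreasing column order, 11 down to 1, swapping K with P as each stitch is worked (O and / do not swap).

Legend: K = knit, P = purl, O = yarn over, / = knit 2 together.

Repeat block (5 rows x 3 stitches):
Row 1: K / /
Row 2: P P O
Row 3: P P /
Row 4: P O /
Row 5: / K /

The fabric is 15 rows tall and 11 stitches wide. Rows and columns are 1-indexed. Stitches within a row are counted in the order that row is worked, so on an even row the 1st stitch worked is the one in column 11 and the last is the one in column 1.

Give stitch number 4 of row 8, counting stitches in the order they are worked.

For row 8: chart row = ((8-1) mod 5) + 1 = 3; this is a WS (even) row.
Chart row 3 tiled across columns 1-11: P P / P P / P P / P P
WS: work from column 11 back to column 1 (reverse the tiled row), swapping K<->P (O and / unchanged).
Row 8 as worked: K K / K K / K K / K K
Stitch 4 in working order -> K

Stitch:
K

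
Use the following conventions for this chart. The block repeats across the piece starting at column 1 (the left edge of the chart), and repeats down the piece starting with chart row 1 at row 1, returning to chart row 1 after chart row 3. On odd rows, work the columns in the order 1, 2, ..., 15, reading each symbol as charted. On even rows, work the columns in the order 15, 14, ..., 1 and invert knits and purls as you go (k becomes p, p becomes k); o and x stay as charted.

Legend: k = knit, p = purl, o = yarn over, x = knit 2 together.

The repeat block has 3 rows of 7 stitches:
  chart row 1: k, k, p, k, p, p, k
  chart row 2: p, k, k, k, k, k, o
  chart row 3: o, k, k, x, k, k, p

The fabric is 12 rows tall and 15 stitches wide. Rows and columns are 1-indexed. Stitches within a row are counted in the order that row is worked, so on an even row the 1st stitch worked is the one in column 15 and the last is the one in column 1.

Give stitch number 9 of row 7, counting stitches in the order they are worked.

For row 7: chart row = ((7-1) mod 3) + 1 = 1; this is a RS (odd) row.
Chart row 1 tiled across columns 1-15: k k p k p p k k k p k p p k k
Right side: take the tiled row as-is (worked left to right from column 1).
The 9th stitch worked is k.

== STITCH ==
k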